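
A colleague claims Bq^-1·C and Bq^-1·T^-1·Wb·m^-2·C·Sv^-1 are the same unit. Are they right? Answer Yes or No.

No

Left side:
  Bq = 1/s = s⁻¹ (activity is decays per second).
  So Bq⁻¹ = s.
  C = A·s = s·A (charge = current × time).
  Combining: Bq⁻¹·C = s · (s·A) = s²·A.
Right side:
  Bq = 1/s = s⁻¹ (activity is decays per second).
  So Bq⁻¹ = s.
  T = Wb/m² (flux density = flux per area),
      = kg·s⁻²·A⁻¹.
  So T⁻¹ = kg⁻¹·s²·A.
  Wb = V·s (flux: a volt is a weber per second),
      = kg·m²·s⁻²·A⁻¹.
  C = A·s = s·A (charge = current × time).
  Sv = J/kg (equivalent dose = energy per mass),
      = m²·s⁻².
  So Sv⁻¹ = m⁻²·s².
  Combining: Bq⁻¹·T⁻¹·Wb·m⁻²·C·Sv⁻¹ = s · (kg⁻¹·s²·A) · (kg·m²·s⁻²·A⁻¹) · m⁻² · (s·A) · (m⁻²·s²) = m⁻²·s⁴·A.
Left is s²·A; right is m⁻²·s⁴·A — different.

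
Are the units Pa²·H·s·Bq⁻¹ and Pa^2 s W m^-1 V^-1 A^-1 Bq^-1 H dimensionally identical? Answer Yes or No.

Left side:
  Pa = N/m² (pressure = force per area),
      = kg·m⁻¹·s⁻².
  So Pa² = kg²·m⁻²·s⁻⁴.
  H = Wb/A (inductance = flux per current),
      = kg·m²·s⁻²·A⁻².
  Bq = 1/s = s⁻¹ (activity is decays per second).
  So Bq⁻¹ = s.
  Combining: Pa²·H·s·Bq⁻¹ = (kg²·m⁻²·s⁻⁴) · (kg·m²·s⁻²·A⁻²) · s · s = kg³·s⁻⁴·A⁻².
Right side:
  Pa = N/m² (pressure = force per area),
      = kg·m⁻¹·s⁻².
  So Pa² = kg²·m⁻²·s⁻⁴.
  W = J/s (power = energy per time),
      = kg·m²·s⁻³.
  V = W/A (potential = power per current),
      = kg·m²·s⁻³·A⁻¹.
  So V⁻¹ = kg⁻¹·m⁻²·s³·A.
  Bq = 1/s = s⁻¹ (activity is decays per second).
  So Bq⁻¹ = s.
  H = Wb/A (inductance = flux per current),
      = kg·m²·s⁻²·A⁻².
  Combining: Pa²·s·W·m⁻¹·V⁻¹·A⁻¹·Bq⁻¹·H = (kg²·m⁻²·s⁻⁴) · s · (kg·m²·s⁻³) · m⁻¹ · (kg⁻¹·m⁻²·s³·A) · A⁻¹ · s · (kg·m²·s⁻²·A⁻²) = kg³·m⁻¹·s⁻⁴·A⁻².
Left is kg³·s⁻⁴·A⁻²; right is kg³·m⁻¹·s⁻⁴·A⁻² — different.

No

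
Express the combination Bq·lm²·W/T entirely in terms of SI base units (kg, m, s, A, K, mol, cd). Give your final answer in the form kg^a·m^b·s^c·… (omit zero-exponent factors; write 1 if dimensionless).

Bq = s⁻¹.
T = kg·s⁻²·A⁻¹.
So T⁻¹ = kg⁻¹·s²·A.
lm = cd.
So lm² = cd².
W = kg·m²·s⁻³.
Combining: Bq·T⁻¹·lm²·W = s⁻¹ · (kg⁻¹·s²·A) · cd² · (kg·m²·s⁻³) = m²·s⁻²·A·cd².

m²·s⁻²·A·cd²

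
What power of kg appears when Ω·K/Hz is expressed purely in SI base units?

Hz = 1/s = s⁻¹ (frequency is cycles per second).
So Hz⁻¹ = s.
Ω = V/A (resistance = voltage per current),
    = kg·m²·s⁻³·A⁻².
Combining: Hz⁻¹·Ω·K = s · (kg·m²·s⁻³·A⁻²) · K = kg·m²·s⁻²·A⁻²·K.
The exponent of kg is 1.

1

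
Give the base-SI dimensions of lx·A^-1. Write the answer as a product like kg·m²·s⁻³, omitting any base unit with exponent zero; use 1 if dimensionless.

m⁻²·A⁻¹·cd

lx = lm/m² (illuminance = luminous flux per area),
    = m⁻²·cd.
Combining: lx·A⁻¹ = (m⁻²·cd) · A⁻¹ = m⁻²·A⁻¹·cd.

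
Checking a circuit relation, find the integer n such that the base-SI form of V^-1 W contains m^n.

0

V = W/A (potential = power per current),
    = kg·m²·s⁻³·A⁻¹.
So V⁻¹ = kg⁻¹·m⁻²·s³·A.
W = J/s (power = energy per time),
    = kg·m²·s⁻³.
Combining: V⁻¹·W = (kg⁻¹·m⁻²·s³·A) · (kg·m²·s⁻³) = A.
The exponent of m is 0.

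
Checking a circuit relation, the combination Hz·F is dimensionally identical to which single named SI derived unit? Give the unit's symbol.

S

Hz = s⁻¹.
F = kg⁻¹·m⁻²·s⁴·A².
Combining: Hz·F = s⁻¹ · (kg⁻¹·m⁻²·s⁴·A²) = kg⁻¹·m⁻²·s³·A².
kg⁻¹·m⁻²·s³·A² is the base-SI form of the siemens.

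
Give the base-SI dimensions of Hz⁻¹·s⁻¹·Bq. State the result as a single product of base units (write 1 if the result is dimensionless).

s⁻¹

Hz = 1/s = s⁻¹ (frequency is cycles per second).
So Hz⁻¹ = s.
Bq = 1/s = s⁻¹ (activity is decays per second).
Combining: Hz⁻¹·s⁻¹·Bq = s · s⁻¹ · s⁻¹ = s⁻¹.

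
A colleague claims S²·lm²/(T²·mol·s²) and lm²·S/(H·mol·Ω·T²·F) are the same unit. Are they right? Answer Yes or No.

Left side:
  T = Wb/m² (flux density = flux per area),
      = kg·s⁻²·A⁻¹.
  So T⁻² = kg⁻²·s⁴·A².
  S = 1/Ω (conductance is reciprocal resistance),
      = kg⁻¹·m⁻²·s³·A².
  So S² = kg⁻²·m⁻⁴·s⁶·A⁴.
  lm = cd·sr = cd (luminous flux; sr is dimensionless).
  So lm² = cd².
  Combining: T⁻²·mol⁻¹·S²·lm²·s⁻² = (kg⁻²·s⁴·A²) · mol⁻¹ · (kg⁻²·m⁻⁴·s⁶·A⁴) · cd² · s⁻² = kg⁻⁴·m⁻⁴·s⁸·A⁶·mol⁻¹·cd².
Right side:
  H = kg·m²·s⁻²·A⁻².
  So H⁻¹ = kg⁻¹·m⁻²·s²·A².
  Ω = kg·m²·s⁻³·A⁻².
  So Ω⁻¹ = kg⁻¹·m⁻²·s³·A².
  lm = cd.
  So lm² = cd².
  S = kg⁻¹·m⁻²·s³·A².
  T = kg·s⁻²·A⁻¹.
  So T⁻² = kg⁻²·s⁴·A².
  F = kg⁻¹·m⁻²·s⁴·A².
  So F⁻¹ = kg·m²·s⁻⁴·A⁻².
  Combining: H⁻¹·mol⁻¹·Ω⁻¹·lm²·S·T⁻²·F⁻¹ = (kg⁻¹·m⁻²·s²·A²) · mol⁻¹ · (kg⁻¹·m⁻²·s³·A²) · cd² · (kg⁻¹·m⁻²·s³·A²) · (kg⁻²·s⁴·A²) · (kg·m²·s⁻⁴·A⁻²) = kg⁻⁴·m⁻⁴·s⁸·A⁶·mol⁻¹·cd².
Both reduce to kg⁻⁴·m⁻⁴·s⁸·A⁶·mol⁻¹·cd².

Yes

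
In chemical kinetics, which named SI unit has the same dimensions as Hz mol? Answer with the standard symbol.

kat

Hz = 1/s = s⁻¹ (frequency is cycles per second).
Combining: Hz·mol = s⁻¹ · mol = s⁻¹·mol.
s⁻¹·mol is the base-SI form of the katal.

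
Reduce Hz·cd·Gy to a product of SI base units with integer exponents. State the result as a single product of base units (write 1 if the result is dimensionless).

Hz = s⁻¹.
Gy = m²·s⁻².
Combining: Hz·cd·Gy = s⁻¹ · cd · (m²·s⁻²) = m²·s⁻³·cd.

m²·s⁻³·cd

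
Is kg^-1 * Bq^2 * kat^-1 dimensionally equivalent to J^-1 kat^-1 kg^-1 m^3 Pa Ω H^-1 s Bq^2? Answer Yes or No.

Yes

Left side:
  Bq = 1/s = s⁻¹ (activity is decays per second).
  So Bq² = s⁻².
  kat = mol/s = s⁻¹·mol (catalytic activity).
  So kat⁻¹ = s·mol⁻¹.
  Combining: kg⁻¹·Bq²·kat⁻¹ = kg⁻¹ · s⁻² · (s·mol⁻¹) = kg⁻¹·s⁻¹·mol⁻¹.
Right side:
  J = N·m (work = force × distance),
      = kg·m²·s⁻².
  So J⁻¹ = kg⁻¹·m⁻²·s².
  kat = mol/s = s⁻¹·mol (catalytic activity).
  So kat⁻¹ = s·mol⁻¹.
  Pa = N/m² (pressure = force per area),
      = kg·m⁻¹·s⁻².
  Ω = V/A (resistance = voltage per current),
      = kg·m²·s⁻³·A⁻².
  H = Wb/A (inductance = flux per current),
      = kg·m²·s⁻²·A⁻².
  So H⁻¹ = kg⁻¹·m⁻²·s²·A².
  Bq = 1/s = s⁻¹ (activity is decays per second).
  So Bq² = s⁻².
  Combining: J⁻¹·kat⁻¹·kg⁻¹·m³·Pa·Ω·H⁻¹·s·Bq² = (kg⁻¹·m⁻²·s²) · (s·mol⁻¹) · kg⁻¹ · m³ · (kg·m⁻¹·s⁻²) · (kg·m²·s⁻³·A⁻²) · (kg⁻¹·m⁻²·s²·A²) · s · s⁻² = kg⁻¹·s⁻¹·mol⁻¹.
Both reduce to kg⁻¹·s⁻¹·mol⁻¹.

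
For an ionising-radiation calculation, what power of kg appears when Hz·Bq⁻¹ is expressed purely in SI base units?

0

Hz = 1/s = s⁻¹ (frequency is cycles per second).
Bq = 1/s = s⁻¹ (activity is decays per second).
So Bq⁻¹ = s.
Combining: Hz·Bq⁻¹ = s⁻¹ · s = 1.
The exponent of kg is 0.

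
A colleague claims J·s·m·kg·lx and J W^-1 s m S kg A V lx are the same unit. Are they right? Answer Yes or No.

No

Left side:
  J = N·m (work = force × distance),
      = kg·m²·s⁻².
  lx = lm/m² (illuminance = luminous flux per area),
      = m⁻²·cd.
  Combining: J·s·m·kg·lx = (kg·m²·s⁻²) · s · m · kg · (m⁻²·cd) = kg²·m·s⁻¹·cd.
Right side:
  J = kg·m²·s⁻².
  W = kg·m²·s⁻³.
  So W⁻¹ = kg⁻¹·m⁻²·s³.
  S = kg⁻¹·m⁻²·s³·A².
  V = kg·m²·s⁻³·A⁻¹.
  lx = m⁻²·cd.
  Combining: J·W⁻¹·s·m·S·kg·A·V·lx = (kg·m²·s⁻²) · (kg⁻¹·m⁻²·s³) · s · m · (kg⁻¹·m⁻²·s³·A²) · kg · A · (kg·m²·s⁻³·A⁻¹) · (m⁻²·cd) = kg·m⁻¹·s²·A²·cd.
Left is kg²·m·s⁻¹·cd; right is kg·m⁻¹·s²·A²·cd — different.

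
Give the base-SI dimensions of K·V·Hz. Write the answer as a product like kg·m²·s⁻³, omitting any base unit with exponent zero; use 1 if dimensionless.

kg·m²·s⁻⁴·A⁻¹·K

V = W/A (potential = power per current),
    = kg·m²·s⁻³·A⁻¹.
Hz = 1/s = s⁻¹ (frequency is cycles per second).
Combining: K·V·Hz = K · (kg·m²·s⁻³·A⁻¹) · s⁻¹ = kg·m²·s⁻⁴·A⁻¹·K.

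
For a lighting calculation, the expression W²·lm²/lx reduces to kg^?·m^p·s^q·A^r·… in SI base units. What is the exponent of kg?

2

lx = lm/m² (illuminance = luminous flux per area),
    = m⁻²·cd.
So lx⁻¹ = m²·cd⁻¹.
W = J/s (power = energy per time),
    = kg·m²·s⁻³.
So W² = kg²·m⁴·s⁻⁶.
lm = cd·sr = cd (luminous flux; sr is dimensionless).
So lm² = cd².
Combining: lx⁻¹·W²·lm² = (m²·cd⁻¹) · (kg²·m⁴·s⁻⁶) · cd² = kg²·m⁶·s⁻⁶·cd.
The exponent of kg is 2.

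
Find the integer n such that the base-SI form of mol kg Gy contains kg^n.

Gy = m²·s⁻².
Combining: mol·kg·Gy = mol · kg · (m²·s⁻²) = kg·m²·s⁻²·mol.
The exponent of kg is 1.

1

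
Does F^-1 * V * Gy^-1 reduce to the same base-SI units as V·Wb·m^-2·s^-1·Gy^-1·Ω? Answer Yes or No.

Left side:
  F = C/V (capacitance = charge per voltage),
      = A·s/(kg·m²·s⁻³·A⁻¹) (substituting C and V),
      = kg⁻¹·m⁻²·s⁴·A².
  So F⁻¹ = kg·m²·s⁻⁴·A⁻².
  V = W/A (potential = power per current),
      = kg·m²·s⁻³·A⁻¹.
  Gy = J/kg (absorbed dose = energy per mass),
      = m²·s⁻².
  So Gy⁻¹ = m⁻²·s².
  Combining: F⁻¹·V·Gy⁻¹ = (kg·m²·s⁻⁴·A⁻²) · (kg·m²·s⁻³·A⁻¹) · (m⁻²·s²) = kg²·m²·s⁻⁵·A⁻³.
Right side:
  V = kg·m²·s⁻³·A⁻¹.
  Wb = kg·m²·s⁻²·A⁻¹.
  Gy = m²·s⁻².
  So Gy⁻¹ = m⁻²·s².
  Ω = kg·m²·s⁻³·A⁻².
  Combining: V·Wb·m⁻²·s⁻¹·Gy⁻¹·Ω = (kg·m²·s⁻³·A⁻¹) · (kg·m²·s⁻²·A⁻¹) · m⁻² · s⁻¹ · (m⁻²·s²) · (kg·m²·s⁻³·A⁻²) = kg³·m²·s⁻⁷·A⁻⁴.
Left is kg²·m²·s⁻⁵·A⁻³; right is kg³·m²·s⁻⁷·A⁻⁴ — different.

No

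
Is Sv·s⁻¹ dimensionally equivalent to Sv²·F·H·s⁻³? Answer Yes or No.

No

Left side:
  Sv = J/kg (equivalent dose = energy per mass),
      = m²·s⁻².
  Combining: Sv·s⁻¹ = (m²·s⁻²) · s⁻¹ = m²·s⁻³.
Right side:
  Sv = m²·s⁻².
  So Sv² = m⁴·s⁻⁴.
  F = kg⁻¹·m⁻²·s⁴·A².
  H = kg·m²·s⁻²·A⁻².
  Combining: Sv²·F·H·s⁻³ = (m⁴·s⁻⁴) · (kg⁻¹·m⁻²·s⁴·A²) · (kg·m²·s⁻²·A⁻²) · s⁻³ = m⁴·s⁻⁵.
Left is m²·s⁻³; right is m⁴·s⁻⁵ — different.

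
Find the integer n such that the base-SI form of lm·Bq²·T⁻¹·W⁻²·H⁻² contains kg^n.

-5

lm = cd·sr = cd (luminous flux; sr is dimensionless).
Bq = 1/s = s⁻¹ (activity is decays per second).
So Bq² = s⁻².
T = Wb/m² (flux density = flux per area),
    = kg·s⁻²·A⁻¹.
So T⁻¹ = kg⁻¹·s²·A.
W = J/s (power = energy per time),
    = kg·m²·s⁻³.
So W⁻² = kg⁻²·m⁻⁴·s⁶.
H = Wb/A (inductance = flux per current),
    = kg·m²·s⁻²·A⁻².
So H⁻² = kg⁻²·m⁻⁴·s⁴·A⁴.
Combining: lm·Bq²·T⁻¹·W⁻²·H⁻² = cd · s⁻² · (kg⁻¹·s²·A) · (kg⁻²·m⁻⁴·s⁶) · (kg⁻²·m⁻⁴·s⁴·A⁴) = kg⁻⁵·m⁻⁸·s¹⁰·A⁵·cd.
The exponent of kg is -5.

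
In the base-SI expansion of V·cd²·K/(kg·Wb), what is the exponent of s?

V = W/A (potential = power per current),
    = kg·m²·s⁻³·A⁻¹.
Wb = V·s (flux: a volt is a weber per second),
    = kg·m²·s⁻²·A⁻¹.
So Wb⁻¹ = kg⁻¹·m⁻²·s²·A.
Combining: kg⁻¹·V·cd²·K·Wb⁻¹ = kg⁻¹ · (kg·m²·s⁻³·A⁻¹) · cd² · K · (kg⁻¹·m⁻²·s²·A) = kg⁻¹·s⁻¹·K·cd².
The exponent of s is -1.

-1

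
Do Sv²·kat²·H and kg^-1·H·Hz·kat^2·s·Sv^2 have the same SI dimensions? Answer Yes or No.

No

Left side:
  Sv = m²·s⁻².
  So Sv² = m⁴·s⁻⁴.
  kat = s⁻¹·mol.
  So kat² = s⁻²·mol².
  H = kg·m²·s⁻²·A⁻².
  Combining: Sv²·kat²·H = (m⁴·s⁻⁴) · (s⁻²·mol²) · (kg·m²·s⁻²·A⁻²) = kg·m⁶·s⁻⁸·A⁻²·mol².
Right side:
  H = kg·m²·s⁻²·A⁻².
  Hz = s⁻¹.
  kat = s⁻¹·mol.
  So kat² = s⁻²·mol².
  Sv = m²·s⁻².
  So Sv² = m⁴·s⁻⁴.
  Combining: kg⁻¹·H·Hz·kat²·s·Sv² = kg⁻¹ · (kg·m²·s⁻²·A⁻²) · s⁻¹ · (s⁻²·mol²) · s · (m⁴·s⁻⁴) = m⁶·s⁻⁸·A⁻²·mol².
Left is kg·m⁶·s⁻⁸·A⁻²·mol²; right is m⁶·s⁻⁸·A⁻²·mol² — different.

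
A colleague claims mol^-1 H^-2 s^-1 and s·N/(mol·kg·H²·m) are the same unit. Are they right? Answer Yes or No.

Yes

Left side:
  H = Wb/A (inductance = flux per current),
      = kg·m²·s⁻²·A⁻².
  So H⁻² = kg⁻²·m⁻⁴·s⁴·A⁴.
  Combining: mol⁻¹·H⁻²·s⁻¹ = mol⁻¹ · (kg⁻²·m⁻⁴·s⁴·A⁴) · s⁻¹ = kg⁻²·m⁻⁴·s³·A⁴·mol⁻¹.
Right side:
  H = Wb/A (inductance = flux per current),
      = kg·m²·s⁻²·A⁻².
  So H⁻² = kg⁻²·m⁻⁴·s⁴·A⁴.
  N = kg·m/s² = kg·m·s⁻² (force = mass × acceleration).
  Combining: s·mol⁻¹·kg⁻¹·H⁻²·N·m⁻¹ = s · mol⁻¹ · kg⁻¹ · (kg⁻²·m⁻⁴·s⁴·A⁴) · (kg·m·s⁻²) · m⁻¹ = kg⁻²·m⁻⁴·s³·A⁴·mol⁻¹.
Both reduce to kg⁻²·m⁻⁴·s³·A⁴·mol⁻¹.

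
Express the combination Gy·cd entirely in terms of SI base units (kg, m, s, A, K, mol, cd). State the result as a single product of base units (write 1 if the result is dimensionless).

Gy = m²·s⁻².
Combining: Gy·cd = (m²·s⁻²) · cd = m²·s⁻²·cd.

m²·s⁻²·cd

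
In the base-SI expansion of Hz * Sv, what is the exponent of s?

-3

Hz = s⁻¹.
Sv = m²·s⁻².
Combining: Hz·Sv = s⁻¹ · (m²·s⁻²) = m²·s⁻³.
The exponent of s is -3.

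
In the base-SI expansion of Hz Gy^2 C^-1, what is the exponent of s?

Hz = s⁻¹.
Gy = m²·s⁻².
So Gy² = m⁴·s⁻⁴.
C = s·A.
So C⁻¹ = s⁻¹·A⁻¹.
Combining: Hz·Gy²·C⁻¹ = s⁻¹ · (m⁴·s⁻⁴) · (s⁻¹·A⁻¹) = m⁴·s⁻⁶·A⁻¹.
The exponent of s is -6.

-6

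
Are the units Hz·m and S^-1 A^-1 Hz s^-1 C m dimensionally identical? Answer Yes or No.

No

Left side:
  Hz = s⁻¹.
  Combining: Hz·m = s⁻¹ · m = m·s⁻¹.
Right side:
  S = 1/Ω (conductance is reciprocal resistance),
      = kg⁻¹·m⁻²·s³·A².
  So S⁻¹ = kg·m²·s⁻³·A⁻².
  Hz = 1/s = s⁻¹ (frequency is cycles per second).
  C = A·s = s·A (charge = current × time).
  Combining: S⁻¹·A⁻¹·Hz·s⁻¹·C·m = (kg·m²·s⁻³·A⁻²) · A⁻¹ · s⁻¹ · s⁻¹ · (s·A) · m = kg·m³·s⁻⁴·A⁻².
Left is m·s⁻¹; right is kg·m³·s⁻⁴·A⁻² — different.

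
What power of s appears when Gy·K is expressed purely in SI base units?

Gy = m²·s⁻².
Combining: Gy·K = (m²·s⁻²) · K = m²·s⁻²·K.
The exponent of s is -2.

-2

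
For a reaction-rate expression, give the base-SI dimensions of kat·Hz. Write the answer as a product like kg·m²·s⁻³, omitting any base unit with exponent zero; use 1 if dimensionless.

s⁻²·mol

kat = s⁻¹·mol.
Hz = s⁻¹.
Combining: kat·Hz = (s⁻¹·mol) · s⁻¹ = s⁻²·mol.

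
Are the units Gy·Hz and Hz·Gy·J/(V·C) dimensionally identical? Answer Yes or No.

Left side:
  Gy = J/kg (absorbed dose = energy per mass),
      = m²·s⁻².
  Hz = 1/s = s⁻¹ (frequency is cycles per second).
  Combining: Gy·Hz = (m²·s⁻²) · s⁻¹ = m²·s⁻³.
Right side:
  Hz = 1/s = s⁻¹ (frequency is cycles per second).
  V = W/A (potential = power per current),
      = kg·m²·s⁻³·A⁻¹.
  So V⁻¹ = kg⁻¹·m⁻²·s³·A.
  Gy = J/kg (absorbed dose = energy per mass),
      = m²·s⁻².
  J = N·m (work = force × distance),
      = kg·m²·s⁻².
  C = A·s = s·A (charge = current × time).
  So C⁻¹ = s⁻¹·A⁻¹.
  Combining: Hz·V⁻¹·Gy·J·C⁻¹ = s⁻¹ · (kg⁻¹·m⁻²·s³·A) · (m²·s⁻²) · (kg·m²·s⁻²) · (s⁻¹·A⁻¹) = m²·s⁻³.
Both reduce to m²·s⁻³.

Yes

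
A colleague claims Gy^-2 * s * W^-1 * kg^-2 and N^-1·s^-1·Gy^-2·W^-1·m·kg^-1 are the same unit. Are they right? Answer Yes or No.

Yes

Left side:
  Gy = m²·s⁻².
  So Gy⁻² = m⁻⁴·s⁴.
  W = kg·m²·s⁻³.
  So W⁻¹ = kg⁻¹·m⁻²·s³.
  Combining: Gy⁻²·s·W⁻¹·kg⁻² = (m⁻⁴·s⁴) · s · (kg⁻¹·m⁻²·s³) · kg⁻² = kg⁻³·m⁻⁶·s⁸.
Right side:
  N = kg·m·s⁻².
  So N⁻¹ = kg⁻¹·m⁻¹·s².
  Gy = m²·s⁻².
  So Gy⁻² = m⁻⁴·s⁴.
  W = kg·m²·s⁻³.
  So W⁻¹ = kg⁻¹·m⁻²·s³.
  Combining: N⁻¹·s⁻¹·Gy⁻²·W⁻¹·m·kg⁻¹ = (kg⁻¹·m⁻¹·s²) · s⁻¹ · (m⁻⁴·s⁴) · (kg⁻¹·m⁻²·s³) · m · kg⁻¹ = kg⁻³·m⁻⁶·s⁸.
Both reduce to kg⁻³·m⁻⁶·s⁸.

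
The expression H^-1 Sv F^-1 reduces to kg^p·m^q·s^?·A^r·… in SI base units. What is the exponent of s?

-4

H = kg·m²·s⁻²·A⁻².
So H⁻¹ = kg⁻¹·m⁻²·s²·A².
Sv = m²·s⁻².
F = kg⁻¹·m⁻²·s⁴·A².
So F⁻¹ = kg·m²·s⁻⁴·A⁻².
Combining: H⁻¹·Sv·F⁻¹ = (kg⁻¹·m⁻²·s²·A²) · (m²·s⁻²) · (kg·m²·s⁻⁴·A⁻²) = m²·s⁻⁴.
The exponent of s is -4.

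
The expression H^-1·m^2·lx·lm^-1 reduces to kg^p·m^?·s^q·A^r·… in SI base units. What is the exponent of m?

H = kg·m²·s⁻²·A⁻².
So H⁻¹ = kg⁻¹·m⁻²·s²·A².
lx = m⁻²·cd.
lm = cd.
So lm⁻¹ = cd⁻¹.
Combining: H⁻¹·m²·lx·lm⁻¹ = (kg⁻¹·m⁻²·s²·A²) · m² · (m⁻²·cd) · cd⁻¹ = kg⁻¹·m⁻²·s²·A².
The exponent of m is -2.

-2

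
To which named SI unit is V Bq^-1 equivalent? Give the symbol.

Wb

V = W/A (potential = power per current),
    = kg·m²·s⁻³·A⁻¹.
Bq = 1/s = s⁻¹ (activity is decays per second).
So Bq⁻¹ = s.
Combining: V·Bq⁻¹ = (kg·m²·s⁻³·A⁻¹) · s = kg·m²·s⁻²·A⁻¹.
kg·m²·s⁻²·A⁻¹ is the base-SI form of the weber.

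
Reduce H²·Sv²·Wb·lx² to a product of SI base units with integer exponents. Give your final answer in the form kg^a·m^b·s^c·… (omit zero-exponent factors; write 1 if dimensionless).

kg³·m⁶·s⁻¹⁰·A⁻⁵·cd²

H = kg·m²·s⁻²·A⁻².
So H² = kg²·m⁴·s⁻⁴·A⁻⁴.
Sv = m²·s⁻².
So Sv² = m⁴·s⁻⁴.
Wb = kg·m²·s⁻²·A⁻¹.
lx = m⁻²·cd.
So lx² = m⁻⁴·cd².
Combining: H²·Sv²·Wb·lx² = (kg²·m⁴·s⁻⁴·A⁻⁴) · (m⁴·s⁻⁴) · (kg·m²·s⁻²·A⁻¹) · (m⁻⁴·cd²) = kg³·m⁶·s⁻¹⁰·A⁻⁵·cd².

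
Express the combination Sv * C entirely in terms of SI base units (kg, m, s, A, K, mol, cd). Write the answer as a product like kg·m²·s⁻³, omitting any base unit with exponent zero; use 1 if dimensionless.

Sv = m²·s⁻².
C = s·A.
Combining: Sv·C = (m²·s⁻²) · (s·A) = m²·s⁻¹·A.

m²·s⁻¹·A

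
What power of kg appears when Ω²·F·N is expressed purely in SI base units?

2

Ω = V/A (resistance = voltage per current),
    = kg·m²·s⁻³·A⁻².
So Ω² = kg²·m⁴·s⁻⁶·A⁻⁴.
F = C/V (capacitance = charge per voltage),
    = A·s/(kg·m²·s⁻³·A⁻¹) (substituting C and V),
    = kg⁻¹·m⁻²·s⁴·A².
N = kg·m/s² = kg·m·s⁻² (force = mass × acceleration).
Combining: Ω²·F·N = (kg²·m⁴·s⁻⁶·A⁻⁴) · (kg⁻¹·m⁻²·s⁴·A²) · (kg·m·s⁻²) = kg²·m³·s⁻⁴·A⁻².
The exponent of kg is 2.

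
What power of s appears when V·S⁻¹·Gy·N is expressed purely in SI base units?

V = W/A (potential = power per current),
    = kg·m²·s⁻³·A⁻¹.
S = 1/Ω (conductance is reciprocal resistance),
    = kg⁻¹·m⁻²·s³·A².
So S⁻¹ = kg·m²·s⁻³·A⁻².
Gy = J/kg (absorbed dose = energy per mass),
    = m²·s⁻².
N = kg·m/s² = kg·m·s⁻² (force = mass × acceleration).
Combining: V·S⁻¹·Gy·N = (kg·m²·s⁻³·A⁻¹) · (kg·m²·s⁻³·A⁻²) · (m²·s⁻²) · (kg·m·s⁻²) = kg³·m⁷·s⁻¹⁰·A⁻³.
The exponent of s is -10.

-10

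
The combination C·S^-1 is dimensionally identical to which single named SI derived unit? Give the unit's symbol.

Wb

C = A·s = s·A (charge = current × time).
S = 1/Ω (conductance is reciprocal resistance),
    = kg⁻¹·m⁻²·s³·A².
So S⁻¹ = kg·m²·s⁻³·A⁻².
Combining: C·S⁻¹ = (s·A) · (kg·m²·s⁻³·A⁻²) = kg·m²·s⁻²·A⁻¹.
kg·m²·s⁻²·A⁻¹ is the base-SI form of the weber.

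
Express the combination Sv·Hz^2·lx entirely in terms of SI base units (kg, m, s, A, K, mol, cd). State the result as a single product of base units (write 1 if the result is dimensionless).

Sv = J/kg (equivalent dose = energy per mass),
    = m²·s⁻².
Hz = 1/s = s⁻¹ (frequency is cycles per second).
So Hz² = s⁻².
lx = lm/m² (illuminance = luminous flux per area),
    = m⁻²·cd.
Combining: Sv·Hz²·lx = (m²·s⁻²) · s⁻² · (m⁻²·cd) = s⁻⁴·cd.

s⁻⁴·cd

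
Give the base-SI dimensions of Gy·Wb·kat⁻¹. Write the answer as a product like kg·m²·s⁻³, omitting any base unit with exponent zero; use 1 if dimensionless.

Gy = m²·s⁻².
Wb = kg·m²·s⁻²·A⁻¹.
kat = s⁻¹·mol.
So kat⁻¹ = s·mol⁻¹.
Combining: Gy·Wb·kat⁻¹ = (m²·s⁻²) · (kg·m²·s⁻²·A⁻¹) · (s·mol⁻¹) = kg·m⁴·s⁻³·A⁻¹·mol⁻¹.

kg·m⁴·s⁻³·A⁻¹·mol⁻¹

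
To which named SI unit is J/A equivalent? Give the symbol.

Wb

J = N·m (work = force × distance),
    = kg·m²·s⁻².
Combining: A⁻¹·J = A⁻¹ · (kg·m²·s⁻²) = kg·m²·s⁻²·A⁻¹.
kg·m²·s⁻²·A⁻¹ is the base-SI form of the weber.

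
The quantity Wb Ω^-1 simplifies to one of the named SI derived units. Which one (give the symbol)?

C

Wb = V·s (flux: a volt is a weber per second),
    = kg·m²·s⁻²·A⁻¹.
Ω = V/A (resistance = voltage per current),
    = kg·m²·s⁻³·A⁻².
So Ω⁻¹ = kg⁻¹·m⁻²·s³·A².
Combining: Wb·Ω⁻¹ = (kg·m²·s⁻²·A⁻¹) · (kg⁻¹·m⁻²·s³·A²) = s·A.
s·A is the base-SI form of the coulomb.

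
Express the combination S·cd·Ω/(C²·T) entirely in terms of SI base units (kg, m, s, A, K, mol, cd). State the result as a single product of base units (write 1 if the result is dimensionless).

S = 1/Ω (conductance is reciprocal resistance),
    = kg⁻¹·m⁻²·s³·A².
C = A·s = s·A (charge = current × time).
So C⁻² = s⁻²·A⁻².
T = Wb/m² (flux density = flux per area),
    = kg·s⁻²·A⁻¹.
So T⁻¹ = kg⁻¹·s²·A.
Ω = V/A (resistance = voltage per current),
    = kg·m²·s⁻³·A⁻².
Combining: S·C⁻²·T⁻¹·cd·Ω = (kg⁻¹·m⁻²·s³·A²) · (s⁻²·A⁻²) · (kg⁻¹·s²·A) · cd · (kg·m²·s⁻³·A⁻²) = kg⁻¹·A⁻¹·cd.

kg⁻¹·A⁻¹·cd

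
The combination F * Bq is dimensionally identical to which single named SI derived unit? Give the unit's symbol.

F = C/V (capacitance = charge per voltage),
    = A·s/(kg·m²·s⁻³·A⁻¹) (substituting C and V),
    = kg⁻¹·m⁻²·s⁴·A².
Bq = 1/s = s⁻¹ (activity is decays per second).
Combining: F·Bq = (kg⁻¹·m⁻²·s⁴·A²) · s⁻¹ = kg⁻¹·m⁻²·s³·A².
kg⁻¹·m⁻²·s³·A² is the base-SI form of the siemens.

S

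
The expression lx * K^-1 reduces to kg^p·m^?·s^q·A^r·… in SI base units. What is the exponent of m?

lx = m⁻²·cd.
Combining: lx·K⁻¹ = (m⁻²·cd) · K⁻¹ = m⁻²·K⁻¹·cd.
The exponent of m is -2.

-2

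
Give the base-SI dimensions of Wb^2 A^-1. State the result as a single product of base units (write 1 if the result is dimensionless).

Wb = V·s (flux: a volt is a weber per second),
    = kg·m²·s⁻²·A⁻¹.
So Wb² = kg²·m⁴·s⁻⁴·A⁻².
Combining: Wb²·A⁻¹ = (kg²·m⁴·s⁻⁴·A⁻²) · A⁻¹ = kg²·m⁴·s⁻⁴·A⁻³.

kg²·m⁴·s⁻⁴·A⁻³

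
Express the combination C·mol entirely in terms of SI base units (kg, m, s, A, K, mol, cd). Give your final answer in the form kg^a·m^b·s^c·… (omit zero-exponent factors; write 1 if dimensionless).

C = A·s = s·A (charge = current × time).
Combining: C·mol = (s·A) · mol = s·A·mol.

s·A·mol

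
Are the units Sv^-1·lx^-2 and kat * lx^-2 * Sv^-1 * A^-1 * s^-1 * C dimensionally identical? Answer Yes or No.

Left side:
  Sv = J/kg (equivalent dose = energy per mass),
      = m²·s⁻².
  So Sv⁻¹ = m⁻²·s².
  lx = lm/m² (illuminance = luminous flux per area),
      = m⁻²·cd.
  So lx⁻² = m⁴·cd⁻².
  Combining: Sv⁻¹·lx⁻² = (m⁻²·s²) · (m⁴·cd⁻²) = m²·s²·cd⁻².
Right side:
  kat = mol/s = s⁻¹·mol (catalytic activity).
  lx = lm/m² (illuminance = luminous flux per area),
      = m⁻²·cd.
  So lx⁻² = m⁴·cd⁻².
  Sv = J/kg (equivalent dose = energy per mass),
      = m²·s⁻².
  So Sv⁻¹ = m⁻²·s².
  C = A·s = s·A (charge = current × time).
  Combining: kat·lx⁻²·Sv⁻¹·A⁻¹·s⁻¹·C = (s⁻¹·mol) · (m⁴·cd⁻²) · (m⁻²·s²) · A⁻¹ · s⁻¹ · (s·A) = m²·s·mol·cd⁻².
Left is m²·s²·cd⁻²; right is m²·s·mol·cd⁻² — different.

No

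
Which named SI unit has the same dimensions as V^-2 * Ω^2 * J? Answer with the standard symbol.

V = W/A (potential = power per current),
    = kg·m²·s⁻³·A⁻¹.
So V⁻² = kg⁻²·m⁻⁴·s⁶·A².
Ω = V/A (resistance = voltage per current),
    = kg·m²·s⁻³·A⁻².
So Ω² = kg²·m⁴·s⁻⁶·A⁻⁴.
J = N·m (work = force × distance),
    = kg·m²·s⁻².
Combining: V⁻²·Ω²·J = (kg⁻²·m⁻⁴·s⁶·A²) · (kg²·m⁴·s⁻⁶·A⁻⁴) · (kg·m²·s⁻²) = kg·m²·s⁻²·A⁻².
kg·m²·s⁻²·A⁻² is the base-SI form of the henry.

H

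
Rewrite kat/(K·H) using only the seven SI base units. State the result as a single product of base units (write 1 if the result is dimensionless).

kat = s⁻¹·mol.
H = kg·m²·s⁻²·A⁻².
So H⁻¹ = kg⁻¹·m⁻²·s²·A².
Combining: kat·K⁻¹·H⁻¹ = (s⁻¹·mol) · K⁻¹ · (kg⁻¹·m⁻²·s²·A²) = kg⁻¹·m⁻²·s·A²·K⁻¹·mol.

kg⁻¹·m⁻²·s·A²·K⁻¹·mol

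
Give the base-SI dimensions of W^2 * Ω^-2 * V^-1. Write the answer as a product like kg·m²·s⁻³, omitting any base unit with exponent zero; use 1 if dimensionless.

kg⁻¹·m⁻²·s³·A⁵

W = kg·m²·s⁻³.
So W² = kg²·m⁴·s⁻⁶.
Ω = kg·m²·s⁻³·A⁻².
So Ω⁻² = kg⁻²·m⁻⁴·s⁶·A⁴.
V = kg·m²·s⁻³·A⁻¹.
So V⁻¹ = kg⁻¹·m⁻²·s³·A.
Combining: W²·Ω⁻²·V⁻¹ = (kg²·m⁴·s⁻⁶) · (kg⁻²·m⁻⁴·s⁶·A⁴) · (kg⁻¹·m⁻²·s³·A) = kg⁻¹·m⁻²·s³·A⁵.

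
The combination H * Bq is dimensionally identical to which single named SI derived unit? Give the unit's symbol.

H = kg·m²·s⁻²·A⁻².
Bq = s⁻¹.
Combining: H·Bq = (kg·m²·s⁻²·A⁻²) · s⁻¹ = kg·m²·s⁻³·A⁻².
kg·m²·s⁻³·A⁻² is the base-SI form of the ohm.

Ω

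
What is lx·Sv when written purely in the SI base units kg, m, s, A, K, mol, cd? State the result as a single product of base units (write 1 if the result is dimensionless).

lx = lm/m² (illuminance = luminous flux per area),
    = m⁻²·cd.
Sv = J/kg (equivalent dose = energy per mass),
    = m²·s⁻².
Combining: lx·Sv = (m⁻²·cd) · (m²·s⁻²) = s⁻²·cd.

s⁻²·cd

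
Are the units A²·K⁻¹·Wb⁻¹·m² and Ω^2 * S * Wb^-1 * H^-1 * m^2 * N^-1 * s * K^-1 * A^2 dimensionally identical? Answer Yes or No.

No

Left side:
  Wb = V·s (flux: a volt is a weber per second),
      = kg·m²·s⁻²·A⁻¹.
  So Wb⁻¹ = kg⁻¹·m⁻²·s²·A.
  Combining: A²·K⁻¹·Wb⁻¹·m² = A² · K⁻¹ · (kg⁻¹·m⁻²·s²·A) · m² = kg⁻¹·s²·A³·K⁻¹.
Right side:
  Ω = kg·m²·s⁻³·A⁻².
  So Ω² = kg²·m⁴·s⁻⁶·A⁻⁴.
  S = kg⁻¹·m⁻²·s³·A².
  Wb = kg·m²·s⁻²·A⁻¹.
  So Wb⁻¹ = kg⁻¹·m⁻²·s²·A.
  H = kg·m²·s⁻²·A⁻².
  So H⁻¹ = kg⁻¹·m⁻²·s²·A².
  N = kg·m·s⁻².
  So N⁻¹ = kg⁻¹·m⁻¹·s².
  Combining: Ω²·S·Wb⁻¹·H⁻¹·m²·N⁻¹·s·K⁻¹·A² = (kg²·m⁴·s⁻⁶·A⁻⁴) · (kg⁻¹·m⁻²·s³·A²) · (kg⁻¹·m⁻²·s²·A) · (kg⁻¹·m⁻²·s²·A²) · m² · (kg⁻¹·m⁻¹·s²) · s · K⁻¹ · A² = kg⁻²·m⁻¹·s⁴·A³·K⁻¹.
Left is kg⁻¹·s²·A³·K⁻¹; right is kg⁻²·m⁻¹·s⁴·A³·K⁻¹ — different.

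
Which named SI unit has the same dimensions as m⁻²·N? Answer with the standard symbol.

N = kg·m/s² = kg·m·s⁻² (force = mass × acceleration).
Combining: m⁻²·N = m⁻² · (kg·m·s⁻²) = kg·m⁻¹·s⁻².
kg·m⁻¹·s⁻² is the base-SI form of the pascal.

Pa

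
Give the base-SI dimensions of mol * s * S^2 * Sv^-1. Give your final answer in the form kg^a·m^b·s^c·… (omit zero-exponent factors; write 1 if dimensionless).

kg⁻²·m⁻⁶·s⁹·A⁴·mol

S = kg⁻¹·m⁻²·s³·A².
So S² = kg⁻²·m⁻⁴·s⁶·A⁴.
Sv = m²·s⁻².
So Sv⁻¹ = m⁻²·s².
Combining: mol·s·S²·Sv⁻¹ = mol · s · (kg⁻²·m⁻⁴·s⁶·A⁴) · (m⁻²·s²) = kg⁻²·m⁻⁶·s⁹·A⁴·mol.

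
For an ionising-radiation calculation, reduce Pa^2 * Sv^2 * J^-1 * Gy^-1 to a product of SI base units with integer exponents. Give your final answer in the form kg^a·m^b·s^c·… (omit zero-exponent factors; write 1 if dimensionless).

kg·m⁻²·s⁻⁴

Pa = N/m² (pressure = force per area),
    = kg·m⁻¹·s⁻².
So Pa² = kg²·m⁻²·s⁻⁴.
Sv = J/kg (equivalent dose = energy per mass),
    = m²·s⁻².
So Sv² = m⁴·s⁻⁴.
J = N·m (work = force × distance),
    = kg·m²·s⁻².
So J⁻¹ = kg⁻¹·m⁻²·s².
Gy = J/kg (absorbed dose = energy per mass),
    = m²·s⁻².
So Gy⁻¹ = m⁻²·s².
Combining: Pa²·Sv²·J⁻¹·Gy⁻¹ = (kg²·m⁻²·s⁻⁴) · (m⁴·s⁻⁴) · (kg⁻¹·m⁻²·s²) · (m⁻²·s²) = kg·m⁻²·s⁻⁴.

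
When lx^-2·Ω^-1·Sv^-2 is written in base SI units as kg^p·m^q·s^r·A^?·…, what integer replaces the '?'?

lx = lm/m² (illuminance = luminous flux per area),
    = m⁻²·cd.
So lx⁻² = m⁴·cd⁻².
Ω = V/A (resistance = voltage per current),
    = kg·m²·s⁻³·A⁻².
So Ω⁻¹ = kg⁻¹·m⁻²·s³·A².
Sv = J/kg (equivalent dose = energy per mass),
    = m²·s⁻².
So Sv⁻² = m⁻⁴·s⁴.
Combining: lx⁻²·Ω⁻¹·Sv⁻² = (m⁴·cd⁻²) · (kg⁻¹·m⁻²·s³·A²) · (m⁻⁴·s⁴) = kg⁻¹·m⁻²·s⁷·A²·cd⁻².
The exponent of A is 2.

2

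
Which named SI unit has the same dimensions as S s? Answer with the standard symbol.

S = kg⁻¹·m⁻²·s³·A².
Combining: S·s = (kg⁻¹·m⁻²·s³·A²) · s = kg⁻¹·m⁻²·s⁴·A².
kg⁻¹·m⁻²·s⁴·A² is the base-SI form of the farad.

F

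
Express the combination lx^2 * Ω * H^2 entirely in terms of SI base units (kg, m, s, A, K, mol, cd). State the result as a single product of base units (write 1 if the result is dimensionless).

kg³·m²·s⁻⁷·A⁻⁶·cd²

lx = m⁻²·cd.
So lx² = m⁻⁴·cd².
Ω = kg·m²·s⁻³·A⁻².
H = kg·m²·s⁻²·A⁻².
So H² = kg²·m⁴·s⁻⁴·A⁻⁴.
Combining: lx²·Ω·H² = (m⁻⁴·cd²) · (kg·m²·s⁻³·A⁻²) · (kg²·m⁴·s⁻⁴·A⁻⁴) = kg³·m²·s⁻⁷·A⁻⁶·cd².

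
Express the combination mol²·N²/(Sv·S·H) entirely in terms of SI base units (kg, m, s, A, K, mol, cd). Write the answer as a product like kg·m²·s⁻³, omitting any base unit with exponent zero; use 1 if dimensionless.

kg²·s⁻³·mol²

Sv = m²·s⁻².
So Sv⁻¹ = m⁻²·s².
S = kg⁻¹·m⁻²·s³·A².
So S⁻¹ = kg·m²·s⁻³·A⁻².
N = kg·m·s⁻².
So N² = kg²·m²·s⁻⁴.
H = kg·m²·s⁻²·A⁻².
So H⁻¹ = kg⁻¹·m⁻²·s²·A².
Combining: Sv⁻¹·mol²·S⁻¹·N²·H⁻¹ = (m⁻²·s²) · mol² · (kg·m²·s⁻³·A⁻²) · (kg²·m²·s⁻⁴) · (kg⁻¹·m⁻²·s²·A²) = kg²·s⁻³·mol².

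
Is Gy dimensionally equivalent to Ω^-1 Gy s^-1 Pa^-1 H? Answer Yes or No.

No

Left side:
  Gy = J/kg (absorbed dose = energy per mass),
      = m²·s⁻².
Right side:
  Ω = kg·m²·s⁻³·A⁻².
  So Ω⁻¹ = kg⁻¹·m⁻²·s³·A².
  Gy = m²·s⁻².
  Pa = kg·m⁻¹·s⁻².
  So Pa⁻¹ = kg⁻¹·m·s².
  H = kg·m²·s⁻²·A⁻².
  Combining: Ω⁻¹·Gy·s⁻¹·Pa⁻¹·H = (kg⁻¹·m⁻²·s³·A²) · (m²·s⁻²) · s⁻¹ · (kg⁻¹·m·s²) · (kg·m²·s⁻²·A⁻²) = kg⁻¹·m³.
Left is m²·s⁻²; right is kg⁻¹·m³ — different.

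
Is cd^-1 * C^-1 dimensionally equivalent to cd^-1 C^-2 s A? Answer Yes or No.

Left side:
  C = s·A.
  So C⁻¹ = s⁻¹·A⁻¹.
  Combining: cd⁻¹·C⁻¹ = cd⁻¹ · (s⁻¹·A⁻¹) = s⁻¹·A⁻¹·cd⁻¹.
Right side:
  C = A·s = s·A (charge = current × time).
  So C⁻² = s⁻²·A⁻².
  Combining: cd⁻¹·C⁻²·s·A = cd⁻¹ · (s⁻²·A⁻²) · s · A = s⁻¹·A⁻¹·cd⁻¹.
Both reduce to s⁻¹·A⁻¹·cd⁻¹.

Yes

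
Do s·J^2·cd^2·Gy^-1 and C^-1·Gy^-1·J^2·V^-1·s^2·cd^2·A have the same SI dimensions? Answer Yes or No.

Left side:
  J = kg·m²·s⁻².
  So J² = kg²·m⁴·s⁻⁴.
  Gy = m²·s⁻².
  So Gy⁻¹ = m⁻²·s².
  Combining: s·J²·cd²·Gy⁻¹ = s · (kg²·m⁴·s⁻⁴) · cd² · (m⁻²·s²) = kg²·m²·s⁻¹·cd².
Right side:
  C = s·A.
  So C⁻¹ = s⁻¹·A⁻¹.
  Gy = m²·s⁻².
  So Gy⁻¹ = m⁻²·s².
  J = kg·m²·s⁻².
  So J² = kg²·m⁴·s⁻⁴.
  V = kg·m²·s⁻³·A⁻¹.
  So V⁻¹ = kg⁻¹·m⁻²·s³·A.
  Combining: C⁻¹·Gy⁻¹·J²·V⁻¹·s²·cd²·A = (s⁻¹·A⁻¹) · (m⁻²·s²) · (kg²·m⁴·s⁻⁴) · (kg⁻¹·m⁻²·s³·A) · s² · cd² · A = kg·s²·A·cd².
Left is kg²·m²·s⁻¹·cd²; right is kg·s²·A·cd² — different.

No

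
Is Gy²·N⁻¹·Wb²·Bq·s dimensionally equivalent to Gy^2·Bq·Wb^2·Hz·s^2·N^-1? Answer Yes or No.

Yes

Left side:
  Gy = J/kg (absorbed dose = energy per mass),
      = m²·s⁻².
  So Gy² = m⁴·s⁻⁴.
  N = kg·m/s² = kg·m·s⁻² (force = mass × acceleration).
  So N⁻¹ = kg⁻¹·m⁻¹·s².
  Wb = V·s (flux: a volt is a weber per second),
      = kg·m²·s⁻²·A⁻¹.
  So Wb² = kg²·m⁴·s⁻⁴·A⁻².
  Bq = 1/s = s⁻¹ (activity is decays per second).
  Combining: Gy²·N⁻¹·Wb²·Bq·s = (m⁴·s⁻⁴) · (kg⁻¹·m⁻¹·s²) · (kg²·m⁴·s⁻⁴·A⁻²) · s⁻¹ · s = kg·m⁷·s⁻⁶·A⁻².
Right side:
  Gy = J/kg (absorbed dose = energy per mass),
      = m²·s⁻².
  So Gy² = m⁴·s⁻⁴.
  Bq = 1/s = s⁻¹ (activity is decays per second).
  Wb = V·s (flux: a volt is a weber per second),
      = kg·m²·s⁻²·A⁻¹.
  So Wb² = kg²·m⁴·s⁻⁴·A⁻².
  Hz = 1/s = s⁻¹ (frequency is cycles per second).
  N = kg·m/s² = kg·m·s⁻² (force = mass × acceleration).
  So N⁻¹ = kg⁻¹·m⁻¹·s².
  Combining: Gy²·Bq·Wb²·Hz·s²·N⁻¹ = (m⁴·s⁻⁴) · s⁻¹ · (kg²·m⁴·s⁻⁴·A⁻²) · s⁻¹ · s² · (kg⁻¹·m⁻¹·s²) = kg·m⁷·s⁻⁶·A⁻².
Both reduce to kg·m⁷·s⁻⁶·A⁻².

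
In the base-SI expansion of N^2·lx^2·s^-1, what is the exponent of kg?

N = kg·m·s⁻².
So N² = kg²·m²·s⁻⁴.
lx = m⁻²·cd.
So lx² = m⁻⁴·cd².
Combining: N²·lx²·s⁻¹ = (kg²·m²·s⁻⁴) · (m⁻⁴·cd²) · s⁻¹ = kg²·m⁻²·s⁻⁵·cd².
The exponent of kg is 2.

2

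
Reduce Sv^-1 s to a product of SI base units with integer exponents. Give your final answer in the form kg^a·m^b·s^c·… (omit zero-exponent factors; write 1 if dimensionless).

m⁻²·s³

Sv = m²·s⁻².
So Sv⁻¹ = m⁻²·s².
Combining: Sv⁻¹·s = (m⁻²·s²) · s = m⁻²·s³.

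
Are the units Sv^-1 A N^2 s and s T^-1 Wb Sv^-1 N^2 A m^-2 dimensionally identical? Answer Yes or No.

Left side:
  Sv = J/kg (equivalent dose = energy per mass),
      = m²·s⁻².
  So Sv⁻¹ = m⁻²·s².
  N = kg·m/s² = kg·m·s⁻² (force = mass × acceleration).
  So N² = kg²·m²·s⁻⁴.
  Combining: Sv⁻¹·A·N²·s = (m⁻²·s²) · A · (kg²·m²·s⁻⁴) · s = kg²·s⁻¹·A.
Right side:
  T = kg·s⁻²·A⁻¹.
  So T⁻¹ = kg⁻¹·s²·A.
  Wb = kg·m²·s⁻²·A⁻¹.
  Sv = m²·s⁻².
  So Sv⁻¹ = m⁻²·s².
  N = kg·m·s⁻².
  So N² = kg²·m²·s⁻⁴.
  Combining: s·T⁻¹·Wb·Sv⁻¹·N²·A·m⁻² = s · (kg⁻¹·s²·A) · (kg·m²·s⁻²·A⁻¹) · (m⁻²·s²) · (kg²·m²·s⁻⁴) · A · m⁻² = kg²·s⁻¹·A.
Both reduce to kg²·s⁻¹·A.

Yes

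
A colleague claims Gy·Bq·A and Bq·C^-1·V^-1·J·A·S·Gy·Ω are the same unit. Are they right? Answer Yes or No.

Left side:
  Gy = J/kg (absorbed dose = energy per mass),
      = m²·s⁻².
  Bq = 1/s = s⁻¹ (activity is decays per second).
  Combining: Gy·Bq·A = (m²·s⁻²) · s⁻¹ · A = m²·s⁻³·A.
Right side:
  Bq = 1/s = s⁻¹ (activity is decays per second).
  C = A·s = s·A (charge = current × time).
  So C⁻¹ = s⁻¹·A⁻¹.
  V = W/A (potential = power per current),
      = kg·m²·s⁻³·A⁻¹.
  So V⁻¹ = kg⁻¹·m⁻²·s³·A.
  J = N·m (work = force × distance),
      = kg·m²·s⁻².
  S = 1/Ω (conductance is reciprocal resistance),
      = kg⁻¹·m⁻²·s³·A².
  Gy = J/kg (absorbed dose = energy per mass),
      = m²·s⁻².
  Ω = V/A (resistance = voltage per current),
      = kg·m²·s⁻³·A⁻².
  Combining: Bq·C⁻¹·V⁻¹·J·A·S·Gy·Ω = s⁻¹ · (s⁻¹·A⁻¹) · (kg⁻¹·m⁻²·s³·A) · (kg·m²·s⁻²) · A · (kg⁻¹·m⁻²·s³·A²) · (m²·s⁻²) · (kg·m²·s⁻³·A⁻²) = m²·s⁻³·A.
Both reduce to m²·s⁻³·A.

Yes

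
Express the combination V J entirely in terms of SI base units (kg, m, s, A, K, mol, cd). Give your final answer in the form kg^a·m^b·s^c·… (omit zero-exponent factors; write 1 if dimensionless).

V = W/A (potential = power per current),
    = kg·m²·s⁻³·A⁻¹.
J = N·m (work = force × distance),
    = kg·m²·s⁻².
Combining: V·J = (kg·m²·s⁻³·A⁻¹) · (kg·m²·s⁻²) = kg²·m⁴·s⁻⁵·A⁻¹.

kg²·m⁴·s⁻⁵·A⁻¹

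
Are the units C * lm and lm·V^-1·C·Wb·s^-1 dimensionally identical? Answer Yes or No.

Left side:
  C = A·s = s·A (charge = current × time).
  lm = cd·sr = cd (luminous flux; sr is dimensionless).
  Combining: C·lm = (s·A) · cd = s·A·cd.
Right side:
  lm = cd·sr = cd (luminous flux; sr is dimensionless).
  V = W/A (potential = power per current),
      = kg·m²·s⁻³·A⁻¹.
  So V⁻¹ = kg⁻¹·m⁻²·s³·A.
  C = A·s = s·A (charge = current × time).
  Wb = V·s (flux: a volt is a weber per second),
      = kg·m²·s⁻²·A⁻¹.
  Combining: lm·V⁻¹·C·Wb·s⁻¹ = cd · (kg⁻¹·m⁻²·s³·A) · (s·A) · (kg·m²·s⁻²·A⁻¹) · s⁻¹ = s·A·cd.
Both reduce to s·A·cd.

Yes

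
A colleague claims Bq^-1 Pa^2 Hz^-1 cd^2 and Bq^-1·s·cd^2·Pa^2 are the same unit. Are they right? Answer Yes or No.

Left side:
  Bq = s⁻¹.
  So Bq⁻¹ = s.
  Pa = kg·m⁻¹·s⁻².
  So Pa² = kg²·m⁻²·s⁻⁴.
  Hz = s⁻¹.
  So Hz⁻¹ = s.
  Combining: Bq⁻¹·Pa²·Hz⁻¹·cd² = s · (kg²·m⁻²·s⁻⁴) · s · cd² = kg²·m⁻²·s⁻²·cd².
Right side:
  Bq = s⁻¹.
  So Bq⁻¹ = s.
  Pa = kg·m⁻¹·s⁻².
  So Pa² = kg²·m⁻²·s⁻⁴.
  Combining: Bq⁻¹·s·cd²·Pa² = s · s · cd² · (kg²·m⁻²·s⁻⁴) = kg²·m⁻²·s⁻²·cd².
Both reduce to kg²·m⁻²·s⁻²·cd².

Yes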